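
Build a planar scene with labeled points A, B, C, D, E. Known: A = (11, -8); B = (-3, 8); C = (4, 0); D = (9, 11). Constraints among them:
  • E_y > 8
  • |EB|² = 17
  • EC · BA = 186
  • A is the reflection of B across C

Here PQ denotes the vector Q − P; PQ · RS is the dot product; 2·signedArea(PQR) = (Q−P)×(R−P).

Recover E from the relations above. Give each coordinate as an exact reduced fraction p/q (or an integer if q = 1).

E = (1, 9)

1. E_x = 1  [line -14·x + 16·y + -130 = 0 ∩ |EB|² = 17]
2. E_y = 9  [line -14·x + 16·y + -130 = 0 ∩ |EB|² = 17]
   → E = (1, 9)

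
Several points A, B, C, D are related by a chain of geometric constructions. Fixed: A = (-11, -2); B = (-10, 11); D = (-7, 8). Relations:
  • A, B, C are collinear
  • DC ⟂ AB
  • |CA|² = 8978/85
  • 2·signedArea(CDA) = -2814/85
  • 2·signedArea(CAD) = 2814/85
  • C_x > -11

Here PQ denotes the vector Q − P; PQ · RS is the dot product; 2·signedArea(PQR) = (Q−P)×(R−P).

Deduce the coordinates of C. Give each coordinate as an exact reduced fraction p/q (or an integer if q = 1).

C = (-868/85, 701/85)

1. C_x = -868/85  [A, B, C are collinear ∩ DC ⟂ AB]
2. C_y = 701/85  [A, B, C are collinear ∩ DC ⟂ AB]
   → C = (-868/85, 701/85)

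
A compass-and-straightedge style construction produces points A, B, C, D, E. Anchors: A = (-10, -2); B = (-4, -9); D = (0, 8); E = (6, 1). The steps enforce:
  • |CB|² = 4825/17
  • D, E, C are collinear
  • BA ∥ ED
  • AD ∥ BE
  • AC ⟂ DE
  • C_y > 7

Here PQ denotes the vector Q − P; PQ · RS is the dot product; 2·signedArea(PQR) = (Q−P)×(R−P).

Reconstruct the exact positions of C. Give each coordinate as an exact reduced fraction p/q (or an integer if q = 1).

C = (12/17, 122/17)

1. C_x = 12/17  [D, E, C are collinear ∩ AC ⟂ DE]
2. C_y = 122/17  [D, E, C are collinear ∩ AC ⟂ DE]
   → C = (12/17, 122/17)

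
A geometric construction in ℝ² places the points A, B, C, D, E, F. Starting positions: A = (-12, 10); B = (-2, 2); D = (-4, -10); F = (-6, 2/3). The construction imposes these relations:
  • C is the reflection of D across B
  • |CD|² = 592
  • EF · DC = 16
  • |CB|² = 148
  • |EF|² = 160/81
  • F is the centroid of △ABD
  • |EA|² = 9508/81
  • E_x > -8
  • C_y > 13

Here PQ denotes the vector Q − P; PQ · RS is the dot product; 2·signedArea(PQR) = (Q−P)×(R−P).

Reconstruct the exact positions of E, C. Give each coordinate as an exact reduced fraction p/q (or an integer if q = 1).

C = (0, 14)
E = (-22/3, 2/9)

1. C_x = 0  [C is the reflection of D across B]
2. C_y = 14  [C is the reflection of D across B]
   → C = (0, 14)
3. E_x = -22/3  [line -4·x + -24·y + -24 = 0 ∩ |EA|² = 9508/81]
4. E_y = 2/9  [line -4·x + -24·y + -24 = 0 ∩ |EA|² = 9508/81]
   → E = (-22/3, 2/9)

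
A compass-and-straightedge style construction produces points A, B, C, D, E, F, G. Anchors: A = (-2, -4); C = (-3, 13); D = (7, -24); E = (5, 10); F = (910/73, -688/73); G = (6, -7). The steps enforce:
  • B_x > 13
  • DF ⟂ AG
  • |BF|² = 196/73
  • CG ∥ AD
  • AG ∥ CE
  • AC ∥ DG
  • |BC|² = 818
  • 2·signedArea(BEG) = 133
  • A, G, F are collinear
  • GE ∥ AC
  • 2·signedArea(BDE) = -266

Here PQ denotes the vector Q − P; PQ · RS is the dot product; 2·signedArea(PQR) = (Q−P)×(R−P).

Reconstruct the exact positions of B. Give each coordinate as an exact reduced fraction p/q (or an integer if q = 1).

1. B_x = 14  [line -34·x + -2·y + 456 = 0 ∩ |BC|² = 818]
2. B_y = -10  [line -34·x + -2·y + 456 = 0 ∩ |BC|² = 818]
   → B = (14, -10)

B = (14, -10)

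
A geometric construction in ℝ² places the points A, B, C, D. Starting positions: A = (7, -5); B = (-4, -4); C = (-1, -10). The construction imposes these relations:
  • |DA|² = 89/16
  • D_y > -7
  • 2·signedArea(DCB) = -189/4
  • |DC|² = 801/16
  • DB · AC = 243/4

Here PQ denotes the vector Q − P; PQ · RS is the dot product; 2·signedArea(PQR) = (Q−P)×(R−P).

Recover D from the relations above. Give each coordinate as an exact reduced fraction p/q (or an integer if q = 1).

1. D_x = 5  [2·signedArea(DCB) = -189/4 ∩ DB · AC = 243/4]
2. D_y = -25/4  [2·signedArea(DCB) = -189/4 ∩ DB · AC = 243/4]
   → D = (5, -25/4)

D = (5, -25/4)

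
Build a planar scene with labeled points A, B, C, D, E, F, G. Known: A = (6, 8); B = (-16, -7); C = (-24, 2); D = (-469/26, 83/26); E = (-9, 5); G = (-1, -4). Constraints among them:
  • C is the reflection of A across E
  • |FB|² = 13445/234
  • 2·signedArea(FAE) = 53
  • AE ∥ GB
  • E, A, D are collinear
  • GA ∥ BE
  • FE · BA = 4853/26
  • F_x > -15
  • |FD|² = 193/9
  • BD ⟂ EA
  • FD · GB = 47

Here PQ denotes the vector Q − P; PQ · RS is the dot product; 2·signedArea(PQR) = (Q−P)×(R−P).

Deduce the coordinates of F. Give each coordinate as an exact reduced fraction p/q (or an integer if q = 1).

F = (-373/26, 31/78)

1. F_x = -373/26  [FD · GB = 47 ∩ FE · BA = 4853/26]
2. F_y = 31/78  [FD · GB = 47 ∩ FE · BA = 4853/26]
   → F = (-373/26, 31/78)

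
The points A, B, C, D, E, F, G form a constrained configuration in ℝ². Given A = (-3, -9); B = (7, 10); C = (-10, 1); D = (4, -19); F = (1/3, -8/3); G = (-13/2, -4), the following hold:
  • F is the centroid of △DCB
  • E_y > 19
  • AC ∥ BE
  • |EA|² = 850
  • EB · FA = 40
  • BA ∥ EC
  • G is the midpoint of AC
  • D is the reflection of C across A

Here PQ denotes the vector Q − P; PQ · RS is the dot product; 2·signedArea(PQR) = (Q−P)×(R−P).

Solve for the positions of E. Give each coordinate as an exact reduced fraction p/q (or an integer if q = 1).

1. E_x = 0  [BA ∥ EC ∩ AC ∥ BE]
2. E_y = 20  [BA ∥ EC ∩ AC ∥ BE]
   → E = (0, 20)

E = (0, 20)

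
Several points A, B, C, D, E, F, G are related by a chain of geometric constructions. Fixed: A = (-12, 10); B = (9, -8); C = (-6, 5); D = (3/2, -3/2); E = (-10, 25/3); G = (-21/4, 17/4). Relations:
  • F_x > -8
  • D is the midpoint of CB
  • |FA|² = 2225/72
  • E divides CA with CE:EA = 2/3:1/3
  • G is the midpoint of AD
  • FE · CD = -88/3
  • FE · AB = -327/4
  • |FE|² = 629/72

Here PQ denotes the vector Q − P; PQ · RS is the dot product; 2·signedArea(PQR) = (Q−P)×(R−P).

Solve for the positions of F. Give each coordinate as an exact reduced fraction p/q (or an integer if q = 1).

F = (-31/4, 77/12)

1. F_x = -31/4  [FE · CD = -88/3 ∩ FE · AB = -327/4]
2. F_y = 77/12  [FE · CD = -88/3 ∩ FE · AB = -327/4]
   → F = (-31/4, 77/12)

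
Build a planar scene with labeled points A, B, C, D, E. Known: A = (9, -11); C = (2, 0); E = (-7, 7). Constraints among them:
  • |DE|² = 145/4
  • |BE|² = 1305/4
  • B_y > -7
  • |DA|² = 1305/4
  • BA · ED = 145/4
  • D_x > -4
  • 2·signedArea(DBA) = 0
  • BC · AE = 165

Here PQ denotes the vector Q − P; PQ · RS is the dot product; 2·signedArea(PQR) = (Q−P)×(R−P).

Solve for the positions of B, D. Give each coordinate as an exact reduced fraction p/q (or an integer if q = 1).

B = (5, -13/2)
D = (-3, 5/2)

1. B_x = 5  [line 16·x + -18·y + -197 = 0 ∩ |BE|² = 1305/4]
2. B_y = -13/2  [line 16·x + -18·y + -197 = 0 ∩ |BE|² = 1305/4]
   → B = (5, -13/2)
3. D_x = -3  [BA · ED = 145/4 ∩ 2·signedArea(DBA) = 0]
4. D_y = 5/2  [BA · ED = 145/4 ∩ 2·signedArea(DBA) = 0]
   → D = (-3, 5/2)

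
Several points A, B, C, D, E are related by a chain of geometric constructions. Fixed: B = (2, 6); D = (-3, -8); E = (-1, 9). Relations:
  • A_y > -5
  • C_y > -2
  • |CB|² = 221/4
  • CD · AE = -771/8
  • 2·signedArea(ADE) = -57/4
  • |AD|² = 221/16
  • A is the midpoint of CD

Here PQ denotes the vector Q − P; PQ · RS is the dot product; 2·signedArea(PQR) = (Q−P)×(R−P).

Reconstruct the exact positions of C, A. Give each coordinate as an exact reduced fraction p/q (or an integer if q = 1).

1. A_x = -7/4  [line -17·x + 2·y + -83/4 = 0 ∩ |AD|² = 221/16]
2. A_y = -9/2  [line -17·x + 2·y + -83/4 = 0 ∩ |AD|² = 221/16]
   → A = (-7/4, -9/2)
3. C_x = -1/2  [CD · AE = -771/8 ∩ A is the midpoint of CD]
4. C_y = -1  [CD · AE = -771/8 ∩ A is the midpoint of CD]
   → C = (-1/2, -1)

A = (-7/4, -9/2)
C = (-1/2, -1)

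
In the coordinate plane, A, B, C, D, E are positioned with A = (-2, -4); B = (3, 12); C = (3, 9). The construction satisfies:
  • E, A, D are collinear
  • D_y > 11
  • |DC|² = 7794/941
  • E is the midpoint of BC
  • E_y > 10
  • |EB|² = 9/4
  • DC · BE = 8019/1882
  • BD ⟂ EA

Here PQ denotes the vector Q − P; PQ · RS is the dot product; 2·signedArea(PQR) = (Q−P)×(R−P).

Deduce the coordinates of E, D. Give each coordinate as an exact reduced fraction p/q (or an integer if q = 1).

D = (3258/941, 11142/941)
E = (3, 21/2)

1. E_x = 3  [E is the midpoint of BC]
2. E_y = 21/2  [E is the midpoint of BC]
   → E = (3, 21/2)
3. D_x = 3258/941  [E, A, D are collinear ∩ BD ⟂ EA]
4. D_y = 11142/941  [E, A, D are collinear ∩ BD ⟂ EA]
   → D = (3258/941, 11142/941)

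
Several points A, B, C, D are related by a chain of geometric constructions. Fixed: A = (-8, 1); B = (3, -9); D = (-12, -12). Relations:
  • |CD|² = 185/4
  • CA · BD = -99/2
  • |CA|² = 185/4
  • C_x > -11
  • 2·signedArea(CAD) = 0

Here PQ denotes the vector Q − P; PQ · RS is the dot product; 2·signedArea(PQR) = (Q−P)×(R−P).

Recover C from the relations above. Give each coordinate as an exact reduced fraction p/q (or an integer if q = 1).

C = (-10, -11/2)

1. C_x = -10  [2·signedArea(CAD) = 0 ∩ CA · BD = -99/2]
2. C_y = -11/2  [2·signedArea(CAD) = 0 ∩ CA · BD = -99/2]
   → C = (-10, -11/2)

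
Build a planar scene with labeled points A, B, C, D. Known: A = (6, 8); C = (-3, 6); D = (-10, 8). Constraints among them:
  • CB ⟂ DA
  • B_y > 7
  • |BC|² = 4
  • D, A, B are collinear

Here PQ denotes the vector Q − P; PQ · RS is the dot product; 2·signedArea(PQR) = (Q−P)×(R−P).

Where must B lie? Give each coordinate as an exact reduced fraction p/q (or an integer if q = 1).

B = (-3, 8)

1. B_x = -3  [D, A, B are collinear ∩ CB ⟂ DA]
2. B_y = 8  [D, A, B are collinear ∩ CB ⟂ DA]
   → B = (-3, 8)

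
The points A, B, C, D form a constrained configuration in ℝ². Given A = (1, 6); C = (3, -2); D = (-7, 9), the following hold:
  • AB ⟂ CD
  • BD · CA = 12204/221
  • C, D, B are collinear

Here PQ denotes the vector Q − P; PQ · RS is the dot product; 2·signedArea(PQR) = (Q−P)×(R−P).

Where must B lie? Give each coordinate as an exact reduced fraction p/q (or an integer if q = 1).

1. B_x = -417/221  [C, D, B are collinear ∩ AB ⟂ CD]
2. B_y = 746/221  [C, D, B are collinear ∩ AB ⟂ CD]
   → B = (-417/221, 746/221)

B = (-417/221, 746/221)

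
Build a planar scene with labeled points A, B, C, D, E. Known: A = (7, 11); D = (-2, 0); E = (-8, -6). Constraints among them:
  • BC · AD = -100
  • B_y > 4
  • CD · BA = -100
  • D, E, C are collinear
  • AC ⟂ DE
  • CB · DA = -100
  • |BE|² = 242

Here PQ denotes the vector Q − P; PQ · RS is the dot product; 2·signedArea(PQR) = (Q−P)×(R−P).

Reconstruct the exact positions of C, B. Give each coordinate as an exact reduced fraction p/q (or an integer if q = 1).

1. C_x = 8  [D, E, C are collinear ∩ AC ⟂ DE]
2. C_y = 10  [D, E, C are collinear ∩ AC ⟂ DE]
   → C = (8, 10)
3. B_x = 3  [BC · AD = -100 ∩ CD · BA = -100]
4. B_y = 5  [BC · AD = -100 ∩ CD · BA = -100]
   → B = (3, 5)

B = (3, 5)
C = (8, 10)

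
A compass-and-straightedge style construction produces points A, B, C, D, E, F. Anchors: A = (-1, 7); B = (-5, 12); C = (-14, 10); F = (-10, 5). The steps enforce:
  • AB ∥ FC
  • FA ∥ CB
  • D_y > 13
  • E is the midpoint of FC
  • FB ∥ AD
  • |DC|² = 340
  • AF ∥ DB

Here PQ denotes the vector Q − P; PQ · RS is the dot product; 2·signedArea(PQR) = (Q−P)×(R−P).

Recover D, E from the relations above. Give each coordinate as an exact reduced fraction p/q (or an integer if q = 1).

1. D_x = 4  [AF ∥ DB ∩ FB ∥ AD]
2. D_y = 14  [AF ∥ DB ∩ FB ∥ AD]
   → D = (4, 14)
3. E_x = -12  [E is the midpoint of FC]
4. E_y = 15/2  [E is the midpoint of FC]
   → E = (-12, 15/2)

D = (4, 14)
E = (-12, 15/2)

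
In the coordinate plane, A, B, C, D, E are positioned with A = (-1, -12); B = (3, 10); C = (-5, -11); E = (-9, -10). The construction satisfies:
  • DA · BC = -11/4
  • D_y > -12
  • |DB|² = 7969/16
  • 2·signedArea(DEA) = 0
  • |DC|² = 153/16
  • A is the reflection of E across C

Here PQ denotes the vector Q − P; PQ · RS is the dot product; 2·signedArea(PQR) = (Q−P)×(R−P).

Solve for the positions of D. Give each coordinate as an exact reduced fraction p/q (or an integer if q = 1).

D = (-2, -47/4)

1. D_x = -2  [2·signedArea(DEA) = 0 ∩ DA · BC = -11/4]
2. D_y = -47/4  [2·signedArea(DEA) = 0 ∩ DA · BC = -11/4]
   → D = (-2, -47/4)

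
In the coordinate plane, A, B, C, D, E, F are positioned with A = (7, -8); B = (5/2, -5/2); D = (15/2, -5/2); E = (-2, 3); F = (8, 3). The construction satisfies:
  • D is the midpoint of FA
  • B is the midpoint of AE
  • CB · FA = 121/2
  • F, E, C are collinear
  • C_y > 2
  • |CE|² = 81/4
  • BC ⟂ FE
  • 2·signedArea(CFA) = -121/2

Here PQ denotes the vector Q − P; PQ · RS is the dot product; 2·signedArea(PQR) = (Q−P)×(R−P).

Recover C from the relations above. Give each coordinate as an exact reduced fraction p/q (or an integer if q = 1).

1. C_x = 5/2  [F, E, C are collinear ∩ BC ⟂ FE]
2. C_y = 3  [F, E, C are collinear ∩ BC ⟂ FE]
   → C = (5/2, 3)

C = (5/2, 3)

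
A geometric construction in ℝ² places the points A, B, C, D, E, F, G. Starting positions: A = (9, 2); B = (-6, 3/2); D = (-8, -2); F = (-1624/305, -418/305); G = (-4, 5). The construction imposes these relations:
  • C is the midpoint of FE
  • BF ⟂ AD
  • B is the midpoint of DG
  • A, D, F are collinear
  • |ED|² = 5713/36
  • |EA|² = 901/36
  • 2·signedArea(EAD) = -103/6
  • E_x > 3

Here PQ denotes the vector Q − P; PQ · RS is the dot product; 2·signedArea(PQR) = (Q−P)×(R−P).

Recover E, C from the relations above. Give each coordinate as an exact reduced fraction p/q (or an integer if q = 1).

C = (-202/305, 847/3660)
E = (4, 11/6)

1. E_x = 4  [line 4·x + -17·y + 91/6 = 0 ∩ |ED|² = 5713/36]
2. E_y = 11/6  [line 4·x + -17·y + 91/6 = 0 ∩ |ED|² = 5713/36]
   → E = (4, 11/6)
3. C_x = -202/305  [C is the midpoint of FE]
4. C_y = 847/3660  [C is the midpoint of FE]
   → C = (-202/305, 847/3660)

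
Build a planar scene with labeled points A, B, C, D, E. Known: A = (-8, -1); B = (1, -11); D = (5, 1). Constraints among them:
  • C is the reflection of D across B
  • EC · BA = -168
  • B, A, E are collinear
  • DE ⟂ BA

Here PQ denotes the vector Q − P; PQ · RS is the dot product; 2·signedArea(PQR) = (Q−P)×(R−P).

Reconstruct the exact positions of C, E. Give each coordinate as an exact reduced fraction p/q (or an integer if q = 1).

1. C_x = -3  [C is the reflection of D across B]
2. C_y = -23  [C is the reflection of D across B]
   → C = (-3, -23)
3. E_x = -575/181  [B, A, E are collinear ∩ DE ⟂ BA]
4. E_y = -1151/181  [B, A, E are collinear ∩ DE ⟂ BA]
   → E = (-575/181, -1151/181)

C = (-3, -23)
E = (-575/181, -1151/181)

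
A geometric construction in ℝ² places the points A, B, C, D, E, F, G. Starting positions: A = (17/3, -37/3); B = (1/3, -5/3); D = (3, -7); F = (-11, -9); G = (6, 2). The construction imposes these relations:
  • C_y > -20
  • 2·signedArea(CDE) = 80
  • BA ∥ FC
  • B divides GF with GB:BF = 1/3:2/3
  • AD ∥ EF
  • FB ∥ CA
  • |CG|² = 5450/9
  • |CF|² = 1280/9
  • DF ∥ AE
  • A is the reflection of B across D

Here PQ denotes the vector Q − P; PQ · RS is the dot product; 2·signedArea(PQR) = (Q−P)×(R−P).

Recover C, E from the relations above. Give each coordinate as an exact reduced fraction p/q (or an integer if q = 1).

C = (-17/3, -59/3)
E = (-25/3, -43/3)

1. C_x = -17/3  [FB ∥ CA ∩ BA ∥ FC]
2. C_y = -59/3  [FB ∥ CA ∩ BA ∥ FC]
   → C = (-17/3, -59/3)
3. E_x = -25/3  [AD ∥ EF ∩ DF ∥ AE]
4. E_y = -43/3  [AD ∥ EF ∩ DF ∥ AE]
   → E = (-25/3, -43/3)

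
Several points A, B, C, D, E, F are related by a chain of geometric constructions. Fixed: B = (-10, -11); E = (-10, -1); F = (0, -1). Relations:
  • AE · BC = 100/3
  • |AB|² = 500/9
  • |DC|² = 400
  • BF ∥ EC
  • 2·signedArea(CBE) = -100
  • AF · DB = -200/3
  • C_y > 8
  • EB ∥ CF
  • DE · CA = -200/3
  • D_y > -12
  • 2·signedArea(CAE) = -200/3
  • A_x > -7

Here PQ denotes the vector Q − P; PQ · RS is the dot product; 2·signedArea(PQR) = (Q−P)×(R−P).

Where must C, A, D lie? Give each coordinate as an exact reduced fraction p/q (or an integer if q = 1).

A = (-20/3, -13/3)
C = (0, 9)
D = (0, -11)

1. C_x = 0  [EB ∥ CF ∩ BF ∥ EC]
2. C_y = 9  [EB ∥ CF ∩ BF ∥ EC]
   → C = (0, 9)
3. A_x = -20/3  [AE · BC = 100/3 ∩ 2·signedArea(CAE) = -200/3]
4. A_y = -13/3  [AE · BC = 100/3 ∩ 2·signedArea(CAE) = -200/3]
   → A = (-20/3, -13/3)
5. D_x = 0  [DE · CA = -200/3 ∩ AF · DB = -200/3]
6. D_y = -11  [DE · CA = -200/3 ∩ AF · DB = -200/3]
   → D = (0, -11)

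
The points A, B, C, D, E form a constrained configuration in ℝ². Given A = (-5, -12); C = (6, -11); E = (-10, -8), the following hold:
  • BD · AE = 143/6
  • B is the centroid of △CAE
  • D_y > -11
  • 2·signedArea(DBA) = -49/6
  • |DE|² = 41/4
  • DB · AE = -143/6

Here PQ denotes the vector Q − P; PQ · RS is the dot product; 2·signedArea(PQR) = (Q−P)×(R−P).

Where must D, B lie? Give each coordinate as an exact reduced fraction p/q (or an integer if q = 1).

B = (-3, -31/3)
D = (-15/2, -10)

1. B_x = -3  [B is the centroid of △CAE]
2. B_y = -31/3  [B is the centroid of △CAE]
   → B = (-3, -31/3)
3. D_x = -15/2  [2·signedArea(DBA) = -49/6 ∩ DB · AE = -143/6]
4. D_y = -10  [2·signedArea(DBA) = -49/6 ∩ DB · AE = -143/6]
   → D = (-15/2, -10)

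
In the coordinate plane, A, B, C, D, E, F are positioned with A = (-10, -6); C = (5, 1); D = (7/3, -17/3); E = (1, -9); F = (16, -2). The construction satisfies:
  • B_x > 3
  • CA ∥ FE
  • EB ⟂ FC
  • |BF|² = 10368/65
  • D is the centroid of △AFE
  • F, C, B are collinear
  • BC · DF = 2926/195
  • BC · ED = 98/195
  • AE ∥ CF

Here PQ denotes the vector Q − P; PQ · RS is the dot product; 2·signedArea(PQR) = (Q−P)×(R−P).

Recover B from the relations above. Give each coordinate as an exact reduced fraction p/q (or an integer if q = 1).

B = (248/65, 86/65)

1. B_x = 248/65  [F, C, B are collinear ∩ EB ⟂ FC]
2. B_y = 86/65  [F, C, B are collinear ∩ EB ⟂ FC]
   → B = (248/65, 86/65)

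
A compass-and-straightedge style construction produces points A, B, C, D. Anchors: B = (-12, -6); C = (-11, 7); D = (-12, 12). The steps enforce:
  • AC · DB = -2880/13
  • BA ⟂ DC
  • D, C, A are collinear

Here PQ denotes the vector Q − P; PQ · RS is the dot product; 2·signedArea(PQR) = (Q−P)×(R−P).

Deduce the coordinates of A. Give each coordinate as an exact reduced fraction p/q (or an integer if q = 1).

A = (-111/13, -69/13)

1. A_x = -111/13  [D, C, A are collinear ∩ BA ⟂ DC]
2. A_y = -69/13  [D, C, A are collinear ∩ BA ⟂ DC]
   → A = (-111/13, -69/13)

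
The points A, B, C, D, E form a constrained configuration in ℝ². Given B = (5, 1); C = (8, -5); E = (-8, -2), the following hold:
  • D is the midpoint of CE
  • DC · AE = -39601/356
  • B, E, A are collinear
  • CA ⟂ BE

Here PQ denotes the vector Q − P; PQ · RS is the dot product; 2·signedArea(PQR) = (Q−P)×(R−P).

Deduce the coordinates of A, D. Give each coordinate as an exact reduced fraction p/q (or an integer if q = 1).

A = (1163/178, 241/178)
D = (0, -7/2)

1. A_x = 1163/178  [B, E, A are collinear ∩ CA ⟂ BE]
2. A_y = 241/178  [B, E, A are collinear ∩ CA ⟂ BE]
   → A = (1163/178, 241/178)
3. D_x = 0  [D is the midpoint of CE]
4. D_y = -7/2  [D is the midpoint of CE]
   → D = (0, -7/2)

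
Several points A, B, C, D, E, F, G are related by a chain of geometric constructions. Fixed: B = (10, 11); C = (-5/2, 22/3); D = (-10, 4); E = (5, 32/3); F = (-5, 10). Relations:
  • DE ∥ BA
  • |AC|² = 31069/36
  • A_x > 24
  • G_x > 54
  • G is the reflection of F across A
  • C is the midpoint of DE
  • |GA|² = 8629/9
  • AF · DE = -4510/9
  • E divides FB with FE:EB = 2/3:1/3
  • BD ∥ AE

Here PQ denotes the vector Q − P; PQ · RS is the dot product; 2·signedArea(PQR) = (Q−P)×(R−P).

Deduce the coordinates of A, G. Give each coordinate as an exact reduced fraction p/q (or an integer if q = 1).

1. A_x = 25  [BD ∥ AE ∩ DE ∥ BA]
2. A_y = 53/3  [BD ∥ AE ∩ DE ∥ BA]
   → A = (25, 53/3)
3. G_x = 55  [G is the reflection of F across A]
4. G_y = 76/3  [G is the reflection of F across A]
   → G = (55, 76/3)

A = (25, 53/3)
G = (55, 76/3)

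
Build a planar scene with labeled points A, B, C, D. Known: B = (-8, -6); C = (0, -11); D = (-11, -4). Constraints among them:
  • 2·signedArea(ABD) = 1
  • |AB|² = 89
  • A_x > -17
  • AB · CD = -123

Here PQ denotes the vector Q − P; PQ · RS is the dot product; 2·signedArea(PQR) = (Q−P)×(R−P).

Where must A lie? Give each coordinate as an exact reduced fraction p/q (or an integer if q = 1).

1. A_x = -16  [2·signedArea(ABD) = 1 ∩ AB · CD = -123]
2. A_y = -1  [2·signedArea(ABD) = 1 ∩ AB · CD = -123]
   → A = (-16, -1)

A = (-16, -1)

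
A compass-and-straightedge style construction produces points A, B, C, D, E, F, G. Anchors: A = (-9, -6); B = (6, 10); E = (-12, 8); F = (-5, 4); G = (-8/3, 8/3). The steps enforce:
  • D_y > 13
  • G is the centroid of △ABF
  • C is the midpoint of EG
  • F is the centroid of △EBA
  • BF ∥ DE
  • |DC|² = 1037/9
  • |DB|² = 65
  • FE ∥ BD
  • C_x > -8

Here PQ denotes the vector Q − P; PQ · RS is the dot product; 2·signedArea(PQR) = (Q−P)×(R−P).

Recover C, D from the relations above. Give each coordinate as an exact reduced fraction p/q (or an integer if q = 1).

C = (-22/3, 16/3)
D = (-1, 14)

1. C_x = -22/3  [C is the midpoint of EG]
2. C_y = 16/3  [C is the midpoint of EG]
   → C = (-22/3, 16/3)
3. D_x = -1  [BF ∥ DE ∩ FE ∥ BD]
4. D_y = 14  [BF ∥ DE ∩ FE ∥ BD]
   → D = (-1, 14)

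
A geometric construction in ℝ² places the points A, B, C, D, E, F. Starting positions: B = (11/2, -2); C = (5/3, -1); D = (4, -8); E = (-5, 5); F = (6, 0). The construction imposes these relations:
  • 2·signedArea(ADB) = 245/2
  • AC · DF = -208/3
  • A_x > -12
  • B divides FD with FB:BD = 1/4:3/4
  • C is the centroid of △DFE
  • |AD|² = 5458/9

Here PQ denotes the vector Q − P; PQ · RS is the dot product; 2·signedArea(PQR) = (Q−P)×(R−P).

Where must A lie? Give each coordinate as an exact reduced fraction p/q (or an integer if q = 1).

A = (-35/3, 11)

1. A_x = -35/3  [2·signedArea(ADB) = 245/2 ∩ AC · DF = -208/3]
2. A_y = 11  [2·signedArea(ADB) = 245/2 ∩ AC · DF = -208/3]
   → A = (-35/3, 11)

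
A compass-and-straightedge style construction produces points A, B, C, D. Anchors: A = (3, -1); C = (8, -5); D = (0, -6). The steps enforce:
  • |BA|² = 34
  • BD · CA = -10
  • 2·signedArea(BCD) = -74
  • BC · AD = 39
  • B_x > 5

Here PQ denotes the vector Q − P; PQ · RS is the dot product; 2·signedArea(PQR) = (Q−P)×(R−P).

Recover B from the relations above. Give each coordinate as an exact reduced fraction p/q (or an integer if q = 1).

B = (6, 4)

1. B_x = 6  [BC · AD = 39 ∩ BD · CA = -10]
2. B_y = 4  [BC · AD = 39 ∩ BD · CA = -10]
   → B = (6, 4)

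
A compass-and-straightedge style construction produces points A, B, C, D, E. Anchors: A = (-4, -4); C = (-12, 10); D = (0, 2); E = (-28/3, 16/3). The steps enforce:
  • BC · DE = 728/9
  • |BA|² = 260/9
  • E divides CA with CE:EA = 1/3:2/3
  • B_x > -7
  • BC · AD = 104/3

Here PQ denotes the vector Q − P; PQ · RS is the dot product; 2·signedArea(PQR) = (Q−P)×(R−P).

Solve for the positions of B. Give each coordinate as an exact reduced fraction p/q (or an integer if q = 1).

B = (-20/3, 2/3)

1. B_x = -20/3  [BC · AD = 104/3 ∩ BC · DE = 728/9]
2. B_y = 2/3  [BC · AD = 104/3 ∩ BC · DE = 728/9]
   → B = (-20/3, 2/3)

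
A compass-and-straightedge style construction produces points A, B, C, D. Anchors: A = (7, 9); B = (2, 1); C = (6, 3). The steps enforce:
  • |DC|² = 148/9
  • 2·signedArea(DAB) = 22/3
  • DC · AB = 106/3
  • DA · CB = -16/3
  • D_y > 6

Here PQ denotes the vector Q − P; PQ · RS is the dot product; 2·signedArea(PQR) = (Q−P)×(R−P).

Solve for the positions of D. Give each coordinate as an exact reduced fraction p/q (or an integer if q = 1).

1. D_x = 20/3  [DA · CB = -16/3 ∩ 2·signedArea(DAB) = 22/3]
2. D_y = 7  [DA · CB = -16/3 ∩ 2·signedArea(DAB) = 22/3]
   → D = (20/3, 7)

D = (20/3, 7)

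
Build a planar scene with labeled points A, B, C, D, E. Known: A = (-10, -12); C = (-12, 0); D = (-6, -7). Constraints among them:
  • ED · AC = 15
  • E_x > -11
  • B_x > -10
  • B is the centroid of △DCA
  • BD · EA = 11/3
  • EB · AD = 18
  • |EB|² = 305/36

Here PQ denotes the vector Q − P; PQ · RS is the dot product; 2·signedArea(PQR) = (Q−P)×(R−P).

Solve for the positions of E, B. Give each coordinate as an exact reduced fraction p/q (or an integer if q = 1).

1. B_x = -28/3  [B is the centroid of △DCA]
2. B_y = -19/3  [B is the centroid of △DCA]
   → B = (-28/3, -19/3)
3. E_x = -21/2  [ED · AC = 15 ∩ BD · EA = 11/3]
4. E_y = -9  [ED · AC = 15 ∩ BD · EA = 11/3]
   → E = (-21/2, -9)

B = (-28/3, -19/3)
E = (-21/2, -9)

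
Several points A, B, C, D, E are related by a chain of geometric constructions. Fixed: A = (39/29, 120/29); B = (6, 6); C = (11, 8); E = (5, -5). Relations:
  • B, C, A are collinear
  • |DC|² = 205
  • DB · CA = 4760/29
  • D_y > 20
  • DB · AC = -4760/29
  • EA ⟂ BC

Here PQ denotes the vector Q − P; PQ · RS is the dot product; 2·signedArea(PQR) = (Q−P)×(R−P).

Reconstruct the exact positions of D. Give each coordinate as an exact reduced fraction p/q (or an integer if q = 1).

D = (17, 21)

1. D_x = 17  [line 280/29·x + 112/29·y + -7112/29 = 0 ∩ |DC|² = 205]
2. D_y = 21  [line 280/29·x + 112/29·y + -7112/29 = 0 ∩ |DC|² = 205]
   → D = (17, 21)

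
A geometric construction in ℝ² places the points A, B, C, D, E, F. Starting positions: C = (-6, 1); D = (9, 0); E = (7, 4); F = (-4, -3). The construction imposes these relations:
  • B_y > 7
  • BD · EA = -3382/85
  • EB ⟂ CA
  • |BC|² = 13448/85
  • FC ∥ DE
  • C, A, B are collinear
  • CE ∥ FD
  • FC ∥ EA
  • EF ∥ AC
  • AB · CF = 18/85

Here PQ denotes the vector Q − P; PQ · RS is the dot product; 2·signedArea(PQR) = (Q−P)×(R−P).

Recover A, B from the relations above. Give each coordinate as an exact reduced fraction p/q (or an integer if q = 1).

A = (5, 8)
B = (392/85, 659/85)

1. A_x = 5  [EF ∥ AC ∩ FC ∥ EA]
2. A_y = 8  [EF ∥ AC ∩ FC ∥ EA]
   → A = (5, 8)
3. B_x = 392/85  [C, A, B are collinear ∩ EB ⟂ CA]
4. B_y = 659/85  [C, A, B are collinear ∩ EB ⟂ CA]
   → B = (392/85, 659/85)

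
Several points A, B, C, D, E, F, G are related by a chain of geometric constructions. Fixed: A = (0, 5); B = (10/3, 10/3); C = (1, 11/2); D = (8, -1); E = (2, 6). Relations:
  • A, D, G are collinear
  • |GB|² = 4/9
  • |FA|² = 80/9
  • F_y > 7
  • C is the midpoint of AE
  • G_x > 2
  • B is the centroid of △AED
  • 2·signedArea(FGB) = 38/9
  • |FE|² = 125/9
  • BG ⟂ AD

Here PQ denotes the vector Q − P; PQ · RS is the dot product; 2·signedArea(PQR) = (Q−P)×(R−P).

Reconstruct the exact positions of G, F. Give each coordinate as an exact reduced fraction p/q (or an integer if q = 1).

F = (-4/3, 23/3)
G = (44/15, 14/5)

1. G_x = 44/15  [A, D, G are collinear ∩ BG ⟂ AD]
2. G_y = 14/5  [A, D, G are collinear ∩ BG ⟂ AD]
   → G = (44/15, 14/5)
3. F_x = -4/3  [line -8/15·x + 2/5·y + -34/9 = 0 ∩ |FA|² = 80/9]
4. F_y = 23/3  [line -8/15·x + 2/5·y + -34/9 = 0 ∩ |FA|² = 80/9]
   → F = (-4/3, 23/3)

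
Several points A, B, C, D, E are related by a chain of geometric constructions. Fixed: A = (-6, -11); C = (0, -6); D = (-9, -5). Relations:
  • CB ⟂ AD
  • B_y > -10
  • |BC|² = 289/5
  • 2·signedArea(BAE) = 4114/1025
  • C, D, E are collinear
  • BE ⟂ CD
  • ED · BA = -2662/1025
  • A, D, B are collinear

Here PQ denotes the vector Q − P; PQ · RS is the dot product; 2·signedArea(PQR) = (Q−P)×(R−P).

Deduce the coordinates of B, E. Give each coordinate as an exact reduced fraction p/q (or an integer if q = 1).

B = (-34/5, -47/5)
E = (-2601/410, -2171/410)

1. B_x = -34/5  [A, D, B are collinear ∩ CB ⟂ AD]
2. B_y = -47/5  [A, D, B are collinear ∩ CB ⟂ AD]
   → B = (-34/5, -47/5)
3. E_x = -2601/410  [C, D, E are collinear ∩ BE ⟂ CD]
4. E_y = -2171/410  [C, D, E are collinear ∩ BE ⟂ CD]
   → E = (-2601/410, -2171/410)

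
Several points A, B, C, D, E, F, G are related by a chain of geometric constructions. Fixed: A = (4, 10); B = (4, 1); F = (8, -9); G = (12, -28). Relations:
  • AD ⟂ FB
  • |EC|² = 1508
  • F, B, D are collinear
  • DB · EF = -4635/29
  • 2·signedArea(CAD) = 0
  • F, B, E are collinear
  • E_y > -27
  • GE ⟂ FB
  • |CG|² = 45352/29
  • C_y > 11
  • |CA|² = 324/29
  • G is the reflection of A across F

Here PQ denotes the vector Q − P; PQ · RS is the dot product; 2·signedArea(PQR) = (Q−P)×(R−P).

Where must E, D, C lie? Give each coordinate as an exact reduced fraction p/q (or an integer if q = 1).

C = (206/29, 326/29)
D = (26/29, 254/29)
E = (438/29, -776/29)

1. E_x = 438/29  [F, B, E are collinear ∩ GE ⟂ FB]
2. E_y = -776/29  [F, B, E are collinear ∩ GE ⟂ FB]
   → E = (438/29, -776/29)
3. D_x = 26/29  [F, B, D are collinear ∩ AD ⟂ FB]
4. D_y = 254/29  [F, B, D are collinear ∩ AD ⟂ FB]
   → D = (26/29, 254/29)
5. C_x = 206/29  [line 36/29·x + -90/29·y + 756/29 = 0 ∩ |CG|² = 45352/29]
6. C_y = 326/29  [line 36/29·x + -90/29·y + 756/29 = 0 ∩ |CG|² = 45352/29]
   → C = (206/29, 326/29)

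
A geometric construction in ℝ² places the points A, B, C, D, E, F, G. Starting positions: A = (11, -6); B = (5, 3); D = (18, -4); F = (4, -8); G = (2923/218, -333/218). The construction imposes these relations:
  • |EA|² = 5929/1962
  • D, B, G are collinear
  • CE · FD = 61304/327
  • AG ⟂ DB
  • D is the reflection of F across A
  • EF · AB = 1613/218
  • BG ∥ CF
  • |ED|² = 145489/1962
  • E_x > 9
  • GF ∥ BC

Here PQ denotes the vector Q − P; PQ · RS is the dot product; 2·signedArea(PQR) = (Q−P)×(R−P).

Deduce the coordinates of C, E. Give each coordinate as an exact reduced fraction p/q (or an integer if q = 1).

C = (-961/218, -757/218)
E = (6193/654, -3385/654)

1. C_x = -961/218  [BG ∥ CF ∩ GF ∥ BC]
2. C_y = -757/218  [BG ∥ CF ∩ GF ∥ BC]
   → C = (-961/218, -757/218)
3. E_x = 6193/654  [EF · AB = 1613/218 ∩ CE · FD = 61304/327]
4. E_y = -3385/654  [EF · AB = 1613/218 ∩ CE · FD = 61304/327]
   → E = (6193/654, -3385/654)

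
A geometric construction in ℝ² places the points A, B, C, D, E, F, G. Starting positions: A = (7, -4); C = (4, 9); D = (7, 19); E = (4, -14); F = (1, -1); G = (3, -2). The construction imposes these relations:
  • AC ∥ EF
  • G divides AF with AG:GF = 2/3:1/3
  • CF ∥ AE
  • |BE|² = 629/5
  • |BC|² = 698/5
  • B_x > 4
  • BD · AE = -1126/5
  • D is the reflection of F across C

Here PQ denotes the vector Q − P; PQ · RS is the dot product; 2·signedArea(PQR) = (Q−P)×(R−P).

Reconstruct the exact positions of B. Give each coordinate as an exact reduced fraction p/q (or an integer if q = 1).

1. B_x = 23/5  [line 3·x + 10·y + 71/5 = 0 ∩ |BC|² = 698/5]
2. B_y = -14/5  [line 3·x + 10·y + 71/5 = 0 ∩ |BC|² = 698/5]
   → B = (23/5, -14/5)

B = (23/5, -14/5)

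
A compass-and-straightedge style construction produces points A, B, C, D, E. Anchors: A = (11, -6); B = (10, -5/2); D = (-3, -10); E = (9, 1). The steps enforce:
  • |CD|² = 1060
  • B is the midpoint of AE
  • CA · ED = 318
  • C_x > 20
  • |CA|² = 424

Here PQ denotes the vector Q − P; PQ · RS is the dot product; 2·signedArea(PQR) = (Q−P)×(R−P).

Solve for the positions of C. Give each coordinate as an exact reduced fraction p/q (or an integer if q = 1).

1. C_x = 21  [line 12·x + 11·y + -384 = 0 ∩ |CD|² = 1060]
2. C_y = 12  [line 12·x + 11·y + -384 = 0 ∩ |CD|² = 1060]
   → C = (21, 12)

C = (21, 12)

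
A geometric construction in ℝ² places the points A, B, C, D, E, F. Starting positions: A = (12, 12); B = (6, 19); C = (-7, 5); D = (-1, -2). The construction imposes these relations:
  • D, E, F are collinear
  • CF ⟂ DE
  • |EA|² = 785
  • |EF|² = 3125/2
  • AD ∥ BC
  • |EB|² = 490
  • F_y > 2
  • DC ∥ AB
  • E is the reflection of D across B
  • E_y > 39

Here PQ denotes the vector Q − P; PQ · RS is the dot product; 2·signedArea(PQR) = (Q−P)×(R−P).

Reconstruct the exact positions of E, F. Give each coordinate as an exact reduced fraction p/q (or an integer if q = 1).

E = (13, 40)
F = (1/2, 5/2)

1. E_x = 13  [E is the reflection of D across B]
2. E_y = 40  [E is the reflection of D across B]
   → E = (13, 40)
3. F_x = 1/2  [D, E, F are collinear ∩ CF ⟂ DE]
4. F_y = 5/2  [D, E, F are collinear ∩ CF ⟂ DE]
   → F = (1/2, 5/2)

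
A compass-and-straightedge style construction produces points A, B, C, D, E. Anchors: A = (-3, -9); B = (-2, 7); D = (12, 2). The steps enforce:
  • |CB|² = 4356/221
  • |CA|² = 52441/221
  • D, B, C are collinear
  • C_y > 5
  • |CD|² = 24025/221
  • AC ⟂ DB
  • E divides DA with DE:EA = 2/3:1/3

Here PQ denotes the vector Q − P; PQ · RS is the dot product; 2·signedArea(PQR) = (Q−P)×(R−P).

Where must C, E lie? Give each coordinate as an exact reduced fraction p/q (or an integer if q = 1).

1. C_x = 482/221  [D, B, C are collinear ∩ AC ⟂ DB]
2. C_y = 1217/221  [D, B, C are collinear ∩ AC ⟂ DB]
   → C = (482/221, 1217/221)
3. E_x = 2  [E divides DA with DE:EA = 2/3:1/3]
4. E_y = -16/3  [E divides DA with DE:EA = 2/3:1/3]
   → E = (2, -16/3)

C = (482/221, 1217/221)
E = (2, -16/3)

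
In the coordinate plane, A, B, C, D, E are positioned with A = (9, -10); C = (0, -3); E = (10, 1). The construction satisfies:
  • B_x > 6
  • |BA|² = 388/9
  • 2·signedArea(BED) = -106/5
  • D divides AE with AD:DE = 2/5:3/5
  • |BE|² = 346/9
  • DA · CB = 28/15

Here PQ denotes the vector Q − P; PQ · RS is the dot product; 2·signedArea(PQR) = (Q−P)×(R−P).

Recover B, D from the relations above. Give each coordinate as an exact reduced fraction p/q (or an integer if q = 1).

1. D_x = 47/5  [D divides AE with AD:DE = 2/5:3/5]
2. D_y = -28/5  [D divides AE with AD:DE = 2/5:3/5]
   → D = (47/5, -28/5)
3. B_x = 19/3  [2·signedArea(BED) = -106/5 ∩ DA · CB = 28/15]
4. B_y = -4  [2·signedArea(BED) = -106/5 ∩ DA · CB = 28/15]
   → B = (19/3, -4)

B = (19/3, -4)
D = (47/5, -28/5)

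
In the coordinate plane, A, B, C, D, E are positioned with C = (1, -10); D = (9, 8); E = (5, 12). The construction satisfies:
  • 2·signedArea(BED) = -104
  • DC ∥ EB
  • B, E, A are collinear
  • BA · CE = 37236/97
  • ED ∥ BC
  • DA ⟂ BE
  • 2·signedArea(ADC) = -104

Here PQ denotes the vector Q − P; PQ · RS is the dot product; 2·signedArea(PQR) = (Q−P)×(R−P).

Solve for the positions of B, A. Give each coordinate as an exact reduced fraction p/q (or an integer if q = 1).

1. B_x = -3  [ED ∥ BC ∩ DC ∥ EB]
2. B_y = -6  [ED ∥ BC ∩ DC ∥ EB]
   → B = (-3, -6)
3. A_x = 405/97  [B, E, A are collinear ∩ DA ⟂ BE]
4. A_y = 984/97  [B, E, A are collinear ∩ DA ⟂ BE]
   → A = (405/97, 984/97)

A = (405/97, 984/97)
B = (-3, -6)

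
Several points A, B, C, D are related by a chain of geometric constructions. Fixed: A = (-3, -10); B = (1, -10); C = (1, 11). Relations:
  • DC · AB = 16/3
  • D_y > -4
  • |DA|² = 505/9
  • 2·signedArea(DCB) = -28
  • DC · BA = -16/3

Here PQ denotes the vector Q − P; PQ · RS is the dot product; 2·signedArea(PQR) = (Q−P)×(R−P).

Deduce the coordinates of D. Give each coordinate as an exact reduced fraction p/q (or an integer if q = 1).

1. D_x = -1/3  [2·signedArea(DCB) = -28]
2. D_y = -3  [|DA|² = 505/9]
   → D = (-1/3, -3)

D = (-1/3, -3)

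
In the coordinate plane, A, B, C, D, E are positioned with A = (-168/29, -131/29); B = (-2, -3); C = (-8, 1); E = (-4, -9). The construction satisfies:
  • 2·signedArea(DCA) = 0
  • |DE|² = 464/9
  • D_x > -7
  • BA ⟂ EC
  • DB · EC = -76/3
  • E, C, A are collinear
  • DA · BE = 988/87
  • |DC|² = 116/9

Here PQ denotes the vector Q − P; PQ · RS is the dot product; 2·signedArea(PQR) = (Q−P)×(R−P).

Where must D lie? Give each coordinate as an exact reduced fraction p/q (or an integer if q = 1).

D = (-20/3, -7/3)

1. D_x = -20/3  [2·signedArea(DCA) = 0 ∩ DB · EC = -76/3]
2. D_y = -7/3  [2·signedArea(DCA) = 0 ∩ DB · EC = -76/3]
   → D = (-20/3, -7/3)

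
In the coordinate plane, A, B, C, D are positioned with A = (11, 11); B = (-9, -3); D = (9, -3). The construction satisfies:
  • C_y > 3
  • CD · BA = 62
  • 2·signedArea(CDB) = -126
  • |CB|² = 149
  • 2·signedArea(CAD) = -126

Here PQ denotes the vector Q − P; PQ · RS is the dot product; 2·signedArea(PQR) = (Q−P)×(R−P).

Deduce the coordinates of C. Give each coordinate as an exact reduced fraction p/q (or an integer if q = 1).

1. C_x = 1  [CD · BA = 62 ∩ 2·signedArea(CAD) = -126]
2. C_y = 4  [CD · BA = 62 ∩ 2·signedArea(CAD) = -126]
   → C = (1, 4)

C = (1, 4)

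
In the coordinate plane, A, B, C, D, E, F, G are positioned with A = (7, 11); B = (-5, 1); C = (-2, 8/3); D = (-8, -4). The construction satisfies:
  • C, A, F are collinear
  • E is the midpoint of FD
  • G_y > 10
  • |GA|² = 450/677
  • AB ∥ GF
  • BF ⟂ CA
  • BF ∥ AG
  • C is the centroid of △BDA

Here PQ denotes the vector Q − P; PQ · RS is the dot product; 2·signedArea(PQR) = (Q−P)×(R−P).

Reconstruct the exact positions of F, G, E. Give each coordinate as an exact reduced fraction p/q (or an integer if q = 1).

1. F_x = -3010/677  [C, A, F are collinear ∩ BF ⟂ CA]
2. F_y = 272/677  [C, A, F are collinear ∩ BF ⟂ CA]
   → F = (-3010/677, 272/677)
3. G_x = 5114/677  [AB ∥ GF ∩ BF ∥ AG]
4. G_y = 7042/677  [AB ∥ GF ∩ BF ∥ AG]
   → G = (5114/677, 7042/677)
5. E_x = -4213/677  [E is the midpoint of FD]
6. E_y = -1218/677  [E is the midpoint of FD]
   → E = (-4213/677, -1218/677)

E = (-4213/677, -1218/677)
F = (-3010/677, 272/677)
G = (5114/677, 7042/677)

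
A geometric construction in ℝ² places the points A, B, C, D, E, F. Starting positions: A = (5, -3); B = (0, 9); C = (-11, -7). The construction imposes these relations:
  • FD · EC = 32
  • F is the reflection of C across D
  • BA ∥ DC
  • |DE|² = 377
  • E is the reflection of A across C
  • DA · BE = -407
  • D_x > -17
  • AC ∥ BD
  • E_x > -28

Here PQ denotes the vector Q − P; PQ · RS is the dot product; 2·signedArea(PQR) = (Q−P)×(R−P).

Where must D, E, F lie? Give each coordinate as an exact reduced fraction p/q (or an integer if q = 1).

D = (-16, 5)
E = (-27, -11)
F = (-21, 17)

1. D_x = -16  [BA ∥ DC ∩ AC ∥ BD]
2. D_y = 5  [BA ∥ DC ∩ AC ∥ BD]
   → D = (-16, 5)
3. E_x = -27  [E is the reflection of A across C]
4. E_y = -11  [E is the reflection of A across C]
   → E = (-27, -11)
5. F_x = -21  [F is the reflection of C across D]
6. F_y = 17  [F is the reflection of C across D]
   → F = (-21, 17)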